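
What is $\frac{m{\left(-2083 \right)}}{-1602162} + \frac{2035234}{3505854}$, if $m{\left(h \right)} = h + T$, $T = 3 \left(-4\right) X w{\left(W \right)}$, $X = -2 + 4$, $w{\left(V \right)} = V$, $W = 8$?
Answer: $\frac{544791732293}{936157676058} \approx 0.58194$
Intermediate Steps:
$X = 2$
$T = -192$ ($T = 3 \left(-4\right) 2 \cdot 8 = \left(-12\right) 2 \cdot 8 = \left(-24\right) 8 = -192$)
$m{\left(h \right)} = -192 + h$ ($m{\left(h \right)} = h - 192 = -192 + h$)
$\frac{m{\left(-2083 \right)}}{-1602162} + \frac{2035234}{3505854} = \frac{-192 - 2083}{-1602162} + \frac{2035234}{3505854} = \left(-2275\right) \left(- \frac{1}{1602162}\right) + 2035234 \cdot \frac{1}{3505854} = \frac{2275}{1602162} + \frac{1017617}{1752927} = \frac{544791732293}{936157676058}$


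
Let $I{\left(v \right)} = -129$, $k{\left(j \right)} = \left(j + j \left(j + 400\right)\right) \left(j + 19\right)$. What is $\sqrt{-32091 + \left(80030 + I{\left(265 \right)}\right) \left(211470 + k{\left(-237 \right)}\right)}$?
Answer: $\sqrt{693915703203} \approx 8.3302 \cdot 10^{5}$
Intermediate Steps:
$k{\left(j \right)} = \left(19 + j\right) \left(j + j \left(400 + j\right)\right)$ ($k{\left(j \right)} = \left(j + j \left(400 + j\right)\right) \left(19 + j\right) = \left(19 + j\right) \left(j + j \left(400 + j\right)\right)$)
$\sqrt{-32091 + \left(80030 + I{\left(265 \right)}\right) \left(211470 + k{\left(-237 \right)}\right)} = \sqrt{-32091 + \left(80030 - 129\right) \left(211470 - 237 \left(7619 + \left(-237\right)^{2} + 420 \left(-237\right)\right)\right)} = \sqrt{-32091 + 79901 \left(211470 - 237 \left(7619 + 56169 - 99540\right)\right)} = \sqrt{-32091 + 79901 \left(211470 - -8473224\right)} = \sqrt{-32091 + 79901 \left(211470 + 8473224\right)} = \sqrt{-32091 + 79901 \cdot 8684694} = \sqrt{-32091 + 693915735294} = \sqrt{693915703203}$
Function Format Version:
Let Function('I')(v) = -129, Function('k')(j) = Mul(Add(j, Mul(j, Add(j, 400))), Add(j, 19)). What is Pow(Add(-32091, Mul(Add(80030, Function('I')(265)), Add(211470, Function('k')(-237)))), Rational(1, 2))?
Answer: Pow(693915703203, Rational(1, 2)) ≈ 8.3302e+5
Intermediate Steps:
Function('k')(j) = Mul(Add(19, j), Add(j, Mul(j, Add(400, j)))) (Function('k')(j) = Mul(Add(j, Mul(j, Add(400, j))), Add(19, j)) = Mul(Add(19, j), Add(j, Mul(j, Add(400, j)))))
Pow(Add(-32091, Mul(Add(80030, Function('I')(265)), Add(211470, Function('k')(-237)))), Rational(1, 2)) = Pow(Add(-32091, Mul(Add(80030, -129), Add(211470, Mul(-237, Add(7619, Pow(-237, 2), Mul(420, -237)))))), Rational(1, 2)) = Pow(Add(-32091, Mul(79901, Add(211470, Mul(-237, Add(7619, 56169, -99540))))), Rational(1, 2)) = Pow(Add(-32091, Mul(79901, Add(211470, Mul(-237, -35752)))), Rational(1, 2)) = Pow(Add(-32091, Mul(79901, Add(211470, 8473224))), Rational(1, 2)) = Pow(Add(-32091, Mul(79901, 8684694)), Rational(1, 2)) = Pow(Add(-32091, 693915735294), Rational(1, 2)) = Pow(693915703203, Rational(1, 2))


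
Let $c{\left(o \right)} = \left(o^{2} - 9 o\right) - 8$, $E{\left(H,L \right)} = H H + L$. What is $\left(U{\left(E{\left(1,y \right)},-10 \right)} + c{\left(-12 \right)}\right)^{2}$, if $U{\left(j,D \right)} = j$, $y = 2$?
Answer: $61009$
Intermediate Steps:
$E{\left(H,L \right)} = L + H^{2}$ ($E{\left(H,L \right)} = H^{2} + L = L + H^{2}$)
$c{\left(o \right)} = -8 + o^{2} - 9 o$
$\left(U{\left(E{\left(1,y \right)},-10 \right)} + c{\left(-12 \right)}\right)^{2} = \left(\left(2 + 1^{2}\right) - \left(-100 - 144\right)\right)^{2} = \left(\left(2 + 1\right) + \left(-8 + 144 + 108\right)\right)^{2} = \left(3 + 244\right)^{2} = 247^{2} = 61009$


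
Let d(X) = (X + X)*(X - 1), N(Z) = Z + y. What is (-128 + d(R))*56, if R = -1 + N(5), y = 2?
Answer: -3808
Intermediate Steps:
N(Z) = 2 + Z (N(Z) = Z + 2 = 2 + Z)
R = 6 (R = -1 + (2 + 5) = -1 + 7 = 6)
d(X) = 2*X*(-1 + X) (d(X) = (2*X)*(-1 + X) = 2*X*(-1 + X))
(-128 + d(R))*56 = (-128 + 2*6*(-1 + 6))*56 = (-128 + 2*6*5)*56 = (-128 + 60)*56 = -68*56 = -3808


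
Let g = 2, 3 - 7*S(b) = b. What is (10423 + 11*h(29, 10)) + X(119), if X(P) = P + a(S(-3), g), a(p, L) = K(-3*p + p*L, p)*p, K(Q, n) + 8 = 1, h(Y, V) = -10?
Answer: 10426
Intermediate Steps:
S(b) = 3/7 - b/7
K(Q, n) = -7 (K(Q, n) = -8 + 1 = -7)
a(p, L) = -7*p
X(P) = -6 + P (X(P) = P - 7*(3/7 - ⅐*(-3)) = P - 7*(3/7 + 3/7) = P - 7*6/7 = P - 6 = -6 + P)
(10423 + 11*h(29, 10)) + X(119) = (10423 + 11*(-10)) + (-6 + 119) = (10423 - 110) + 113 = 10313 + 113 = 10426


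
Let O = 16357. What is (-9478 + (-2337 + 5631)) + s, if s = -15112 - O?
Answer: -37653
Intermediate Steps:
s = -31469 (s = -15112 - 1*16357 = -15112 - 16357 = -31469)
(-9478 + (-2337 + 5631)) + s = (-9478 + (-2337 + 5631)) - 31469 = (-9478 + 3294) - 31469 = -6184 - 31469 = -37653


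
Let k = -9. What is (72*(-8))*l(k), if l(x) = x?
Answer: 5184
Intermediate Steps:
(72*(-8))*l(k) = (72*(-8))*(-9) = -576*(-9) = 5184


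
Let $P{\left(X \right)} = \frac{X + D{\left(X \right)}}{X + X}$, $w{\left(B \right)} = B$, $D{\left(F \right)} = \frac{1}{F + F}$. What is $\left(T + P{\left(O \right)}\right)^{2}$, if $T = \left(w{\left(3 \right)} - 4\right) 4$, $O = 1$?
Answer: $\frac{169}{16} \approx 10.563$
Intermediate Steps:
$D{\left(F \right)} = \frac{1}{2 F}$
$T = -4$ ($T = \left(3 - 4\right) 4 = \left(-1\right) 4 = -4$)
$P{\left(X \right)} = \frac{X + \frac{1}{2 X}}{2 X}$ ($P{\left(X \right)} = \frac{X + \frac{1}{2 X}}{X + X} = \frac{X + \frac{1}{2 X}}{2 X}$)
$\left(T + P{\left(O \right)}\right)^{2} = \left(-4 + \left(\frac{1}{2} + \frac{1}{4 \cdot 1}\right)\right)^{2} = \left(-4 + \left(\frac{1}{2} + \frac{1}{4} \cdot 1\right)\right)^{2} = \left(-4 + \left(\frac{1}{2} + \frac{1}{4}\right)\right)^{2} = \left(-4 + \frac{3}{4}\right)^{2} = \left(- \frac{13}{4}\right)^{2} = \frac{169}{16}$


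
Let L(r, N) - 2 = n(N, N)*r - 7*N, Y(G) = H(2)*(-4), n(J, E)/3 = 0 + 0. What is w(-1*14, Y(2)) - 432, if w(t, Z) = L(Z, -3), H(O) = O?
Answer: -409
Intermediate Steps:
n(J, E) = 0 (n(J, E) = 3*(0 + 0) = 3*0 = 0)
Y(G) = -8 (Y(G) = 2*(-4) = -8)
L(r, N) = 2 - 7*N (L(r, N) = 2 + (0*r - 7*N) = 2 + (0 - 7*N) = 2 - 7*N)
w(t, Z) = 23 (w(t, Z) = 2 - 7*(-3) = 2 + 21 = 23)
w(-1*14, Y(2)) - 432 = 23 - 432 = -409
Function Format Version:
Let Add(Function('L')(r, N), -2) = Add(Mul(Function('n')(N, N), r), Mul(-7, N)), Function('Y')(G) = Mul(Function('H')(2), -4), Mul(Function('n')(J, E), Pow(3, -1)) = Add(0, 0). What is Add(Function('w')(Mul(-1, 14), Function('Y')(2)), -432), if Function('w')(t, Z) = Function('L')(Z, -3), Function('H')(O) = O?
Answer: -409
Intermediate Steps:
Function('n')(J, E) = 0 (Function('n')(J, E) = Mul(3, Add(0, 0)) = Mul(3, 0) = 0)
Function('Y')(G) = -8 (Function('Y')(G) = Mul(2, -4) = -8)
Function('L')(r, N) = Add(2, Mul(-7, N)) (Function('L')(r, N) = Add(2, Add(Mul(0, r), Mul(-7, N))) = Add(2, Add(0, Mul(-7, N))) = Add(2, Mul(-7, N)))
Function('w')(t, Z) = 23 (Function('w')(t, Z) = Add(2, Mul(-7, -3)) = Add(2, 21) = 23)
Add(Function('w')(Mul(-1, 14), Function('Y')(2)), -432) = Add(23, -432) = -409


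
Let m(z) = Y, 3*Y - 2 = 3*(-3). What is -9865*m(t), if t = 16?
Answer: 69055/3 ≈ 23018.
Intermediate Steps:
Y = -7/3 (Y = ⅔ + (3*(-3))/3 = ⅔ + (⅓)*(-9) = ⅔ - 3 = -7/3 ≈ -2.3333)
m(z) = -7/3
-9865*m(t) = -9865*(-7/3) = 69055/3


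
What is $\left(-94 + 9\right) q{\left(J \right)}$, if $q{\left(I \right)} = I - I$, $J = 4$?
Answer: $0$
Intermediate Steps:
$q{\left(I \right)} = 0$
$\left(-94 + 9\right) q{\left(J \right)} = \left(-94 + 9\right) 0 = \left(-85\right) 0 = 0$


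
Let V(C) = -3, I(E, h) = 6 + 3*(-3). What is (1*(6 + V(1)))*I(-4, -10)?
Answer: -9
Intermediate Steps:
I(E, h) = -3 (I(E, h) = 6 - 9 = -3)
(1*(6 + V(1)))*I(-4, -10) = (1*(6 - 3))*(-3) = (1*3)*(-3) = 3*(-3) = -9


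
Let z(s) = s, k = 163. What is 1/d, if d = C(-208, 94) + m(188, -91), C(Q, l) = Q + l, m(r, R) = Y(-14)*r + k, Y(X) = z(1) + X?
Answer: -1/2395 ≈ -0.00041754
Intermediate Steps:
Y(X) = 1 + X
m(r, R) = 163 - 13*r (m(r, R) = (1 - 14)*r + 163 = -13*r + 163 = 163 - 13*r)
d = -2395 (d = (-208 + 94) + (163 - 13*188) = -114 + (163 - 2444) = -114 - 2281 = -2395)
1/d = 1/(-2395) = -1/2395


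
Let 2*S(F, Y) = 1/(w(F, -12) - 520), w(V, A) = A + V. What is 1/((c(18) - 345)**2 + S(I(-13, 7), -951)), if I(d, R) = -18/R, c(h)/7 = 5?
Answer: 7484/719212393 ≈ 1.0406e-5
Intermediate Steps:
c(h) = 35 (c(h) = 7*5 = 35)
S(F, Y) = 1/(2*(-532 + F)) (S(F, Y) = 1/(2*((-12 + F) - 520)) = 1/(2*(-532 + F)))
1/((c(18) - 345)**2 + S(I(-13, 7), -951)) = 1/((35 - 345)**2 + 1/(2*(-532 - 18/7))) = 1/((-310)**2 + 1/(2*(-532 - 18*1/7))) = 1/(96100 + 1/(2*(-532 - 18/7))) = 1/(96100 + 1/(2*(-3742/7))) = 1/(96100 + (1/2)*(-7/3742)) = 1/(96100 - 7/7484) = 1/(719212393/7484) = 7484/719212393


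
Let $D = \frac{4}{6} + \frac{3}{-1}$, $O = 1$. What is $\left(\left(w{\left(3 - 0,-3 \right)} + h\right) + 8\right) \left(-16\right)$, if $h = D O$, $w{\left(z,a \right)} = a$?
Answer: $- \frac{128}{3} \approx -42.667$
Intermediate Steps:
$D = - \frac{7}{3}$ ($D = 4 \cdot \frac{1}{6} + 3 \left(-1\right) = \frac{2}{3} - 3 = - \frac{7}{3} \approx -2.3333$)
$h = - \frac{7}{3}$ ($h = \left(- \frac{7}{3}\right) 1 = - \frac{7}{3} \approx -2.3333$)
$\left(\left(w{\left(3 - 0,-3 \right)} + h\right) + 8\right) \left(-16\right) = \left(\left(-3 - \frac{7}{3}\right) + 8\right) \left(-16\right) = \left(- \frac{16}{3} + 8\right) \left(-16\right) = \frac{8}{3} \left(-16\right) = - \frac{128}{3}$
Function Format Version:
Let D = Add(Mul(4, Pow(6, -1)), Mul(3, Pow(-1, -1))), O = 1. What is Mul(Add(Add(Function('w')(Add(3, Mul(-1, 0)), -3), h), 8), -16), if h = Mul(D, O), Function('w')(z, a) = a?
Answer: Rational(-128, 3) ≈ -42.667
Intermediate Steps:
D = Rational(-7, 3) (D = Add(Mul(4, Rational(1, 6)), Mul(3, -1)) = Add(Rational(2, 3), -3) = Rational(-7, 3) ≈ -2.3333)
h = Rational(-7, 3) (h = Mul(Rational(-7, 3), 1) = Rational(-7, 3) ≈ -2.3333)
Mul(Add(Add(Function('w')(Add(3, Mul(-1, 0)), -3), h), 8), -16) = Mul(Add(Add(-3, Rational(-7, 3)), 8), -16) = Mul(Add(Rational(-16, 3), 8), -16) = Mul(Rational(8, 3), -16) = Rational(-128, 3)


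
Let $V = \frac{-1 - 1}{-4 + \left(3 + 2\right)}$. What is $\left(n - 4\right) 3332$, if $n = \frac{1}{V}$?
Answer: $-14994$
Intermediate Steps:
$V = -2$ ($V = - \frac{2}{-4 + 5} = - \frac{2}{1} = \left(-2\right) 1 = -2$)
$n = - \frac{1}{2}$ ($n = \frac{1}{-2} = - \frac{1}{2} \approx -0.5$)
$\left(n - 4\right) 3332 = \left(- \frac{1}{2} - 4\right) 3332 = \left(- \frac{9}{2}\right) 3332 = -14994$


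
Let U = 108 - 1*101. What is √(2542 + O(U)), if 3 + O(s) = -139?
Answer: 20*√6 ≈ 48.990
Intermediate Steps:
U = 7 (U = 108 - 101 = 7)
O(s) = -142 (O(s) = -3 - 139 = -142)
√(2542 + O(U)) = √(2542 - 142) = √2400 = 20*√6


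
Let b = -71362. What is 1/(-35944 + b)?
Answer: -1/107306 ≈ -9.3191e-6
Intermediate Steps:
1/(-35944 + b) = 1/(-35944 - 71362) = 1/(-107306) = -1/107306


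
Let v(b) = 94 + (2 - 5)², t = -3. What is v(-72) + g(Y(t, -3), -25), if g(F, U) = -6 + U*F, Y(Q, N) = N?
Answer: 172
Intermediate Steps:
v(b) = 103 (v(b) = 94 + (-3)² = 94 + 9 = 103)
g(F, U) = -6 + F*U
v(-72) + g(Y(t, -3), -25) = 103 + (-6 - 3*(-25)) = 103 + (-6 + 75) = 103 + 69 = 172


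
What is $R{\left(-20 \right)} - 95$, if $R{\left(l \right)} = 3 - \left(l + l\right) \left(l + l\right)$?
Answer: $-1692$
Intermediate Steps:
$R{\left(l \right)} = 3 - 4 l^{2}$ ($R{\left(l \right)} = 3 - 2 l 2 l = 3 - 4 l^{2}$)
$R{\left(-20 \right)} - 95 = \left(3 - 4 \left(-20\right)^{2}\right) - 95 = \left(3 - 1600\right) - 95 = -1597 - 95 = -1692$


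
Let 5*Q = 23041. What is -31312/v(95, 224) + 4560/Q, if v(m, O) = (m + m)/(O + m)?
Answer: -6056351096/115205 ≈ -52570.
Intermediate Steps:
Q = 23041/5 (Q = (⅕)*23041 = 23041/5 ≈ 4608.2)
v(m, O) = 2*m/(O + m) (v(m, O) = (2*m)/(O + m) = 2*m/(O + m))
-31312/v(95, 224) + 4560/Q = -31312/(2*95/(224 + 95)) + 4560/(23041/5) = -31312/(2*95/319) + 4560*(5/23041) = -31312/(2*95*(1/319)) + 22800/23041 = -31312/190/319 + 22800/23041 = -31312*319/190 + 22800/23041 = -262856/5 + 22800/23041 = -6056351096/115205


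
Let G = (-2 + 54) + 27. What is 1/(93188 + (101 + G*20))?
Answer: 1/94869 ≈ 1.0541e-5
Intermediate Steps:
G = 79 (G = 52 + 27 = 79)
1/(93188 + (101 + G*20)) = 1/(93188 + (101 + 79*20)) = 1/(93188 + (101 + 1580)) = 1/(93188 + 1681) = 1/94869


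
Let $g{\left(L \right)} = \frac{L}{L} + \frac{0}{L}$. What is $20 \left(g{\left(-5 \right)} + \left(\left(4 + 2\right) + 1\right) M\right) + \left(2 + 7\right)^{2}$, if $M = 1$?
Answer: $241$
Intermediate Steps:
$g{\left(L \right)} = 1$ ($g{\left(L \right)} = 1 + 0 = 1$)
$20 \left(g{\left(-5 \right)} + \left(\left(4 + 2\right) + 1\right) M\right) + \left(2 + 7\right)^{2} = 20 \left(1 + \left(\left(4 + 2\right) + 1\right) 1\right) + \left(2 + 7\right)^{2} = 20 \left(1 + \left(6 + 1\right) 1\right) + 9^{2} = 20 \left(1 + 7 \cdot 1\right) + 81 = 20 \left(1 + 7\right) + 81 = 20 \cdot 8 + 81 = 160 + 81 = 241$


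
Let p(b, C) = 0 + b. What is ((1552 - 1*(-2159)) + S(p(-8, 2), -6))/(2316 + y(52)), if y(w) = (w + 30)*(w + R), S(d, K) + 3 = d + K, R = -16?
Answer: 1847/2634 ≈ 0.70121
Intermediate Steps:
p(b, C) = b
S(d, K) = -3 + K + d (S(d, K) = -3 + (d + K) = -3 + (K + d) = -3 + K + d)
y(w) = (-16 + w)*(30 + w) (y(w) = (w + 30)*(w - 16) = (30 + w)*(-16 + w) = (-16 + w)*(30 + w))
((1552 - 1*(-2159)) + S(p(-8, 2), -6))/(2316 + y(52)) = ((1552 - 1*(-2159)) + (-3 - 6 - 8))/(2316 + (-480 + 52² + 14*52)) = ((1552 + 2159) - 17)/(2316 + (-480 + 2704 + 728)) = (3711 - 17)/(2316 + 2952) = 3694/5268 = 3694*(1/5268) = 1847/2634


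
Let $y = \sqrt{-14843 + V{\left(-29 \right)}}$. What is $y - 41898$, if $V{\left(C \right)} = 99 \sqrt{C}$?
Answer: $-41898 + \sqrt{-14843 + 99 i \sqrt{29}} \approx -41896.0 + 121.85 i$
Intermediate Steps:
$y = \sqrt{-14843 + 99 i \sqrt{29}}$ ($y = \sqrt{-14843 + 99 \sqrt{-29}} = \sqrt{-14843 + 99 i \sqrt{29}} \approx 2.1876 + 121.85 i$)
$y - 41898 = \sqrt{-14843 + 99 i \sqrt{29}} - 41898 = -41898 + \sqrt{-14843 + 99 i \sqrt{29}}$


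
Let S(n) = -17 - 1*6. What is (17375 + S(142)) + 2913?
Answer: 20265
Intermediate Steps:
S(n) = -23 (S(n) = -17 - 6 = -23)
(17375 + S(142)) + 2913 = (17375 - 23) + 2913 = 17352 + 2913 = 20265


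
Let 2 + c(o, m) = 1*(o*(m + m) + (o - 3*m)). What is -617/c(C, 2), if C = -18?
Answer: 617/98 ≈ 6.2959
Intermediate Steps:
c(o, m) = -2 + o - 3*m + 2*m*o (c(o, m) = -2 + 1*(o*(m + m) + (o - 3*m)) = -2 + 1*(o*(2*m) + (o - 3*m)) = -2 + 1*(2*m*o + (o - 3*m)) = -2 + 1*(o - 3*m + 2*m*o) = -2 + (o - 3*m + 2*m*o) = -2 + o - 3*m + 2*m*o)
-617/c(C, 2) = -617/(-2 - 18 - 3*2 + 2*2*(-18)) = -617/(-2 - 18 - 6 - 72) = -617/(-98) = -617*(-1/98) = 617/98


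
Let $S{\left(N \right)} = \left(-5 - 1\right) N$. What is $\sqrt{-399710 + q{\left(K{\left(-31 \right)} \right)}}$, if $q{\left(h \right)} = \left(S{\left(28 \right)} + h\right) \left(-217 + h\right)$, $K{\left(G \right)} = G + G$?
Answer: $2 i \sqrt{83885} \approx 579.26 i$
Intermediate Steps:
$S{\left(N \right)} = - 6 N$
$K{\left(G \right)} = 2 G$
$q{\left(h \right)} = \left(-217 + h\right) \left(-168 + h\right)$ ($q{\left(h \right)} = \left(\left(-6\right) 28 + h\right) \left(-217 + h\right) = \left(-168 + h\right) \left(-217 + h\right) = \left(-217 + h\right) \left(-168 + h\right)$)
$\sqrt{-399710 + q{\left(K{\left(-31 \right)} \right)}} = \sqrt{-399710 + \left(36456 + \left(2 \left(-31\right)\right)^{2} - 385 \cdot 2 \left(-31\right)\right)} = \sqrt{-399710 + \left(36456 + \left(-62\right)^{2} - -23870\right)} = \sqrt{-399710 + \left(36456 + 3844 + 23870\right)} = \sqrt{-399710 + 64170} = \sqrt{-335540} = 2 i \sqrt{83885}$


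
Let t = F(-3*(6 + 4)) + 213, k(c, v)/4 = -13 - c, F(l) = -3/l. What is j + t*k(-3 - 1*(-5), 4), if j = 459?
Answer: -12327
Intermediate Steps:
k(c, v) = -52 - 4*c (k(c, v) = 4*(-13 - c) = -52 - 4*c)
t = 2131/10 (t = -3*(-1/(3*(6 + 4))) + 213 = -3/((-3*10)) + 213 = -3/(-30) + 213 = -3*(-1/30) + 213 = 1/10 + 213 = 2131/10 ≈ 213.10)
j + t*k(-3 - 1*(-5), 4) = 459 + 2131*(-52 - 4*(-3 - 1*(-5)))/10 = 459 + 2131*(-52 - 4*(-3 + 5))/10 = 459 + 2131*(-52 - 4*2)/10 = 459 + 2131*(-52 - 8)/10 = 459 + (2131/10)*(-60) = 459 - 12786 = -12327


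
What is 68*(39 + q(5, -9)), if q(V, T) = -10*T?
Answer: 8772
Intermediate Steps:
68*(39 + q(5, -9)) = 68*(39 - 10*(-9)) = 68*(39 + 90) = 68*129 = 8772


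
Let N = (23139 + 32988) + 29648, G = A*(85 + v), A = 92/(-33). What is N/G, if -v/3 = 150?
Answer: 7755/92 ≈ 84.293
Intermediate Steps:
v = -450 (v = -3*150 = -450)
A = -92/33 (A = 92*(-1/33) = -92/33 ≈ -2.7879)
G = 33580/33 (G = -92*(85 - 450)/33 = -92/33*(-365) = 33580/33 ≈ 1017.6)
N = 85775 (N = 56127 + 29648 = 85775)
N/G = 85775/(33580/33) = 85775*(33/33580) = 7755/92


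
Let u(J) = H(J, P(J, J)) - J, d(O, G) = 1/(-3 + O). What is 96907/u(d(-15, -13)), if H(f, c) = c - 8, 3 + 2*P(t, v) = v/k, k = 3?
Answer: -10465956/1021 ≈ -10251.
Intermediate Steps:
P(t, v) = -3/2 + v/6 (P(t, v) = -3/2 + (v/3)/2 = -3/2 + v/6)
H(f, c) = -8 + c
u(J) = -19/2 - 5*J/6 (u(J) = (-8 + (-3/2 + J/6)) - J = (-19/2 + J/6) - J = -19/2 - 5*J/6)
96907/u(d(-15, -13)) = 96907/(-19/2 - 5/(6*(-3 - 15))) = 96907/(-19/2 - 5/6/(-18)) = 96907/(-19/2 - 5/6*(-1/18)) = 96907/(-19/2 + 5/108) = 96907/(-1021/108) = 96907*(-108/1021) = -10465956/1021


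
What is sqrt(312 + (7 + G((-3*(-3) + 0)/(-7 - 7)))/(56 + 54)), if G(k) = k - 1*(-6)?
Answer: sqrt(185051405)/770 ≈ 17.667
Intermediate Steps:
G(k) = 6 + k (G(k) = k + 6 = 6 + k)
sqrt(312 + (7 + G((-3*(-3) + 0)/(-7 - 7)))/(56 + 54)) = sqrt(312 + (7 + (6 + (-3*(-3) + 0)/(-7 - 7)))/(56 + 54)) = sqrt(312 + (7 + (6 + (9 + 0)/(-14)))/110) = sqrt(312 + (7 + (6 + 9*(-1/14)))*(1/110)) = sqrt(312 + (7 + (6 - 9/14))*(1/110)) = sqrt(312 + (7 + 75/14)*(1/110)) = sqrt(312 + (173/14)*(1/110)) = sqrt(312 + 173/1540) = sqrt(480653/1540) = sqrt(185051405)/770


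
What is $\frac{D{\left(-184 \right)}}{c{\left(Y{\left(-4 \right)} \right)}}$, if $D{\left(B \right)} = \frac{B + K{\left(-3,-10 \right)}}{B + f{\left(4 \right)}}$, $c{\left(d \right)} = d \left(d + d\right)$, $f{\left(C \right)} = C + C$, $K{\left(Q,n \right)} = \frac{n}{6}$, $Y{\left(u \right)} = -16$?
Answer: $\frac{557}{270336} \approx 0.0020604$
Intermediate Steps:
$K{\left(Q,n \right)} = \frac{n}{6}$ ($K{\left(Q,n \right)} = n \frac{1}{6} = \frac{n}{6}$)
$f{\left(C \right)} = 2 C$
$c{\left(d \right)} = 2 d^{2}$ ($c{\left(d \right)} = d 2 d = 2 d^{2}$)
$D{\left(B \right)} = \frac{- \frac{5}{3} + B}{8 + B}$ ($D{\left(B \right)} = \frac{B + \frac{1}{6} \left(-10\right)}{B + 2 \cdot 4} = \frac{B - \frac{5}{3}}{B + 8} = \frac{- \frac{5}{3} + B}{8 + B}$)
$\frac{D{\left(-184 \right)}}{c{\left(Y{\left(-4 \right)} \right)}} = \frac{\frac{1}{8 - 184} \left(- \frac{5}{3} - 184\right)}{2 \left(-16\right)^{2}} = \frac{\frac{1}{-176} \left(- \frac{557}{3}\right)}{2 \cdot 256} = \frac{\left(- \frac{1}{176}\right) \left(- \frac{557}{3}\right)}{512} = \frac{557}{528} \cdot \frac{1}{512} = \frac{557}{270336}$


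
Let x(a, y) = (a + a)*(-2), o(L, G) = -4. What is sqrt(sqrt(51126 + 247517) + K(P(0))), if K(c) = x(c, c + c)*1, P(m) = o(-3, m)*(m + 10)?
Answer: sqrt(160 + sqrt(298643)) ≈ 26.580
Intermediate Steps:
x(a, y) = -4*a (x(a, y) = (2*a)*(-2) = -4*a)
P(m) = -40 - 4*m (P(m) = -4*(m + 10) = -4*(10 + m) = -40 - 4*m)
K(c) = -4*c (K(c) = -4*c*1 = -4*c)
sqrt(sqrt(51126 + 247517) + K(P(0))) = sqrt(sqrt(51126 + 247517) - 4*(-40 - 4*0)) = sqrt(sqrt(298643) - 4*(-40 + 0)) = sqrt(sqrt(298643) - 4*(-40)) = sqrt(sqrt(298643) + 160) = sqrt(160 + sqrt(298643))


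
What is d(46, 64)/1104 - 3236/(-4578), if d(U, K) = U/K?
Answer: 276393/390656 ≈ 0.70751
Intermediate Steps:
d(46, 64)/1104 - 3236/(-4578) = (46/64)/1104 - 3236/(-4578) = (46*(1/64))*(1/1104) - 3236*(-1/4578) = (23/32)*(1/1104) + 1618/2289 = 1/1536 + 1618/2289 = 276393/390656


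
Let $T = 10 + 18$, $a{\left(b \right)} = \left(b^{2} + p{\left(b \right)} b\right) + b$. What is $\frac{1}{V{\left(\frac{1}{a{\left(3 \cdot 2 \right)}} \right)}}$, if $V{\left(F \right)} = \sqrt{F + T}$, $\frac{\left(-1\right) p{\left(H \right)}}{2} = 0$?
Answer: $\frac{\sqrt{49434}}{1177} \approx 0.1889$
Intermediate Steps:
$p{\left(H \right)} = 0$ ($p{\left(H \right)} = \left(-2\right) 0 = 0$)
$a{\left(b \right)} = b + b^{2}$ ($a{\left(b \right)} = \left(b^{2} + 0 b\right) + b = \left(b^{2} + 0\right) + b = b^{2} + b = b + b^{2}$)
$T = 28$
$V{\left(F \right)} = \sqrt{28 + F}$ ($V{\left(F \right)} = \sqrt{F + 28} = \sqrt{28 + F}$)
$\frac{1}{V{\left(\frac{1}{a{\left(3 \cdot 2 \right)}} \right)}} = \frac{1}{\sqrt{28 + \frac{1}{3 \cdot 2 \left(1 + 3 \cdot 2\right)}}} = \frac{1}{\sqrt{28 + \frac{1}{6 \left(1 + 6\right)}}} = \frac{1}{\sqrt{28 + \frac{1}{6 \cdot 7}}} = \frac{1}{\sqrt{28 + \frac{1}{42}}} = \frac{1}{\sqrt{\frac{1177}{42}}} = \frac{1}{\frac{1}{42} \sqrt{49434}} = \frac{\sqrt{49434}}{1177}$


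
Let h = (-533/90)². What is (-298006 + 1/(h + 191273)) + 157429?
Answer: -217837470991353/1549595389 ≈ -1.4058e+5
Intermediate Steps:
h = 284089/8100 (h = (-533*1/90)² = (-533/90)² = 284089/8100 ≈ 35.073)
(-298006 + 1/(h + 191273)) + 157429 = (-298006 + 1/(284089/8100 + 191273)) + 157429 = (-298006 + 1/(1549595389/8100)) + 157429 = (-298006 + 8100/1549595389) + 157429 = -461788723486234/1549595389 + 157429 = -217837470991353/1549595389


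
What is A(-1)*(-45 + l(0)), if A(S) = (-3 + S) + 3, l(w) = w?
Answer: 45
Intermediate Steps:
A(S) = S
A(-1)*(-45 + l(0)) = -(-45 + 0) = -1*(-45) = 45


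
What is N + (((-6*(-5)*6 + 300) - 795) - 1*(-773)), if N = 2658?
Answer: 3116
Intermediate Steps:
N + (((-6*(-5)*6 + 300) - 795) - 1*(-773)) = 2658 + (((-6*(-5)*6 + 300) - 795) - 1*(-773)) = 2658 + (((30*6 + 300) - 795) + 773) = 2658 + (((180 + 300) - 795) + 773) = 2658 + ((480 - 795) + 773) = 2658 + (-315 + 773) = 2658 + 458 = 3116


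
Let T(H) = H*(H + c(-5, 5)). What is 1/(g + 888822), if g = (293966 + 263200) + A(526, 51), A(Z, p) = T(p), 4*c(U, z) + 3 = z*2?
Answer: 4/5794713 ≈ 6.9028e-7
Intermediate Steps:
c(U, z) = -3/4 + z/2 (c(U, z) = -3/4 + (z*2)/4 = -3/4 + (2*z)/4 = -3/4 + z/2)
T(H) = H*(7/4 + H) (T(H) = H*(H + (-3/4 + (1/2)*5)) = H*(H + (-3/4 + 5/2)) = H*(H + 7/4) = H*(7/4 + H))
A(Z, p) = p*(7 + 4*p)/4
g = 2239425/4 (g = (293966 + 263200) + (1/4)*51*(7 + 4*51) = 557166 + (1/4)*51*(7 + 204) = 557166 + (1/4)*51*211 = 557166 + 10761/4 = 2239425/4 ≈ 5.5986e+5)
1/(g + 888822) = 1/(2239425/4 + 888822) = 1/(5794713/4) = 4/5794713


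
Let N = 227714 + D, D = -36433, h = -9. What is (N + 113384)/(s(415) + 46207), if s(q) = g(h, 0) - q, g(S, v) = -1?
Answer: 304665/45791 ≈ 6.6534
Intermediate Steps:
s(q) = -1 - q
N = 191281 (N = 227714 - 36433 = 191281)
(N + 113384)/(s(415) + 46207) = (191281 + 113384)/((-1 - 1*415) + 46207) = 304665/((-1 - 415) + 46207) = 304665/(-416 + 46207) = 304665/45791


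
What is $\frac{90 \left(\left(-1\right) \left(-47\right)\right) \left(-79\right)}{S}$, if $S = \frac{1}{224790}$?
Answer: $-75118074300$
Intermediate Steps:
$S = \frac{1}{224790} \approx 4.4486 \cdot 10^{-6}$
$\frac{90 \left(\left(-1\right) \left(-47\right)\right) \left(-79\right)}{S} = 90 \left(\left(-1\right) \left(-47\right)\right) \left(-79\right) \frac{1}{\frac{1}{224790}} = 90 \cdot 47 \left(-79\right) 224790 = 4230 \left(-79\right) 224790 = \left(-334170\right) 224790 = -75118074300$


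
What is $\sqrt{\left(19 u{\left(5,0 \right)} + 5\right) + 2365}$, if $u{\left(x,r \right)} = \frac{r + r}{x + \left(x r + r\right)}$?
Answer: $\sqrt{2370} \approx 48.683$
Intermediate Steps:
$u{\left(x,r \right)} = \frac{2 r}{r + x + r x}$ ($u{\left(x,r \right)} = \frac{2 r}{x + \left(r x + r\right)} = \frac{2 r}{x + \left(r + r x\right)} = \frac{2 r}{r + x + r x}$)
$\sqrt{\left(19 u{\left(5,0 \right)} + 5\right) + 2365} = \sqrt{\left(19 \cdot 2 \cdot 0 \frac{1}{0 + 5 + 0 \cdot 5} + 5\right) + 2365} = \sqrt{\left(19 \cdot 2 \cdot 0 \frac{1}{0 + 5 + 0} + 5\right) + 2365} = \sqrt{\left(19 \cdot 2 \cdot 0 \cdot \frac{1}{5} + 5\right) + 2365} = \sqrt{\left(19 \cdot 0 + 5\right) + 2365} = \sqrt{\left(0 + 5\right) + 2365} = \sqrt{5 + 2365} = \sqrt{2370}$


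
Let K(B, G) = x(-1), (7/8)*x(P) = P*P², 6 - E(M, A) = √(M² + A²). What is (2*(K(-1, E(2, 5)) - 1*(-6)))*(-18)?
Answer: -1224/7 ≈ -174.86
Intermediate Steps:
E(M, A) = 6 - √(A² + M²) (E(M, A) = 6 - √(M² + A²) = 6 - √(A² + M²))
x(P) = 8*P³/7 (x(P) = 8*(P*P²)/7 = 8*P³/7)
K(B, G) = -8/7 (K(B, G) = (8/7)*(-1)³ = (8/7)*(-1) = -8/7)
(2*(K(-1, E(2, 5)) - 1*(-6)))*(-18) = (2*(-8/7 - 1*(-6)))*(-18) = (2*(-8/7 + 6))*(-18) = (2*(34/7))*(-18) = (68/7)*(-18) = -1224/7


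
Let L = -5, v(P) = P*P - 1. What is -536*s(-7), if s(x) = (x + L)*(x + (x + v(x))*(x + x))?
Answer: -3736992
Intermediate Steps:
v(P) = -1 + P**2 (v(P) = P**2 - 1 = -1 + P**2)
s(x) = (-5 + x)*(x + 2*x*(-1 + x + x**2)) (s(x) = (x - 5)*(x + (x + (-1 + x**2))*(x + x)) = (-5 + x)*(x + (-1 + x + x**2)*(2*x)) = (-5 + x)*(x + 2*x*(-1 + x + x**2)))
-536*s(-7) = -(-3752)*(5 - 11*(-7) - 8*(-7)**2 + 2*(-7)**3) = -(-3752)*(5 + 77 - 8*49 + 2*(-343)) = -(-3752)*(5 + 77 - 392 - 686) = -(-3752)*(-996) = -536*6972 = -3736992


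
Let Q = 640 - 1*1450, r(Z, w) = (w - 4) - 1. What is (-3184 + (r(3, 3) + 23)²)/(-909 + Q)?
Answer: 2743/1719 ≈ 1.5957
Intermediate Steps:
r(Z, w) = -5 + w (r(Z, w) = (-4 + w) - 1 = -5 + w)
Q = -810 (Q = 640 - 1450 = -810)
(-3184 + (r(3, 3) + 23)²)/(-909 + Q) = (-3184 + ((-5 + 3) + 23)²)/(-909 - 810) = (-3184 + (-2 + 23)²)/(-1719) = (-3184 + 21²)*(-1/1719) = (-3184 + 441)*(-1/1719) = -2743*(-1/1719) = 2743/1719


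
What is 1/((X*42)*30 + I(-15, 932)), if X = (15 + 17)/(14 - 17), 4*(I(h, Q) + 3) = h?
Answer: -4/53787 ≈ -7.4367e-5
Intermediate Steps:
I(h, Q) = -3 + h/4
X = -32/3 (X = 32/(-3) = 32*(-⅓) = -32/3 ≈ -10.667)
1/((X*42)*30 + I(-15, 932)) = 1/(-32/3*42*30 + (-3 + (¼)*(-15))) = 1/(-448*30 + (-3 - 15/4)) = 1/(-13440 - 27/4) = 1/(-53787/4) = -4/53787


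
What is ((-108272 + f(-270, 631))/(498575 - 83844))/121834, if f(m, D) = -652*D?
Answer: -259842/25264168327 ≈ -1.0285e-5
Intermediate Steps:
f(m, D) = -652*D
((-108272 + f(-270, 631))/(498575 - 83844))/121834 = ((-108272 - 652*631)/(498575 - 83844))/121834 = ((-108272 - 411412)/414731)*(1/121834) = -519684*1/414731*(1/121834) = -519684/414731*1/121834 = -259842/25264168327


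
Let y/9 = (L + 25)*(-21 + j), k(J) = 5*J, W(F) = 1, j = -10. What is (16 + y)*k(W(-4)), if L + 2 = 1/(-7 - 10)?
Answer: -542690/17 ≈ -31923.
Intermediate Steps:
L = -35/17 (L = -2 + 1/(-7 - 10) = -2 + 1/(-17) = -2 - 1/17 = -35/17 ≈ -2.0588)
y = -108810/17 (y = 9*((-35/17 + 25)*(-21 - 10)) = 9*((390/17)*(-31)) = 9*(-12090/17) = -108810/17 ≈ -6400.6)
(16 + y)*k(W(-4)) = (16 - 108810/17)*(5*1) = -108538/17*5 = -542690/17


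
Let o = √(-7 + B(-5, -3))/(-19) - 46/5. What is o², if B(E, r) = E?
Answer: 763576/9025 + 184*I*√3/95 ≈ 84.607 + 3.3547*I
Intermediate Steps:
o = -46/5 - 2*I*√3/19 (o = √(-7 - 5)/(-19) - 46/5 = √(-12)*(-1/19) - 46*⅕ = (2*I*√3)*(-1/19) - 46/5 = -2*I*√3/19 - 46/5 = -46/5 - 2*I*√3/19 ≈ -9.2 - 0.18232*I)
o² = (-46/5 - 2*I*√3/19)²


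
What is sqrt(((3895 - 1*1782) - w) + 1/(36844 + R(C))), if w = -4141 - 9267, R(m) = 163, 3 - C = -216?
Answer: 4*sqrt(1328518104721)/37007 ≈ 124.58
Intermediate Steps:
C = 219 (C = 3 - 1*(-216) = 3 + 216 = 219)
w = -13408
sqrt(((3895 - 1*1782) - w) + 1/(36844 + R(C))) = sqrt(((3895 - 1*1782) - 1*(-13408)) + 1/(36844 + 163)) = sqrt(((3895 - 1782) + 13408) + 1/37007) = sqrt((2113 + 13408) + 1/37007) = sqrt(15521 + 1/37007) = sqrt(574385648/37007) = 4*sqrt(1328518104721)/37007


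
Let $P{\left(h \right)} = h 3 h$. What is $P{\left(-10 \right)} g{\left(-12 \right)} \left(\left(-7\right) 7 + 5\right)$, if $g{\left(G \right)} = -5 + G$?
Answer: $224400$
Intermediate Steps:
$P{\left(h \right)} = 3 h^{2}$ ($P{\left(h \right)} = 3 h h = 3 h^{2}$)
$P{\left(-10 \right)} g{\left(-12 \right)} \left(\left(-7\right) 7 + 5\right) = 3 \left(-10\right)^{2} \left(-5 - 12\right) \left(\left(-7\right) 7 + 5\right) = 3 \cdot 100 \left(-17\right) \left(-49 + 5\right) = 300 \left(-17\right) \left(-44\right) = \left(-5100\right) \left(-44\right) = 224400$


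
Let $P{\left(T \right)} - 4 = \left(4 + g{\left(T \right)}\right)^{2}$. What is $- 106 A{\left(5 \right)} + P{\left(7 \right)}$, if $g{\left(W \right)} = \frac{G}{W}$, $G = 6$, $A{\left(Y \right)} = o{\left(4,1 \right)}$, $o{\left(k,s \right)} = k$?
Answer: $- \frac{19424}{49} \approx -396.41$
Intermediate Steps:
$A{\left(Y \right)} = 4$
$g{\left(W \right)} = \frac{6}{W}$
$P{\left(T \right)} = 4 + \left(4 + \frac{6}{T}\right)^{2}$
$- 106 A{\left(5 \right)} + P{\left(7 \right)} = \left(-106\right) 4 + \left(20 + \frac{36}{49} + \frac{48}{7}\right) = -424 + \left(20 + 36 \cdot \frac{1}{49} + 48 \cdot \frac{1}{7}\right) = -424 + \left(20 + \frac{36}{49} + \frac{48}{7}\right) = -424 + \frac{1352}{49} = - \frac{19424}{49}$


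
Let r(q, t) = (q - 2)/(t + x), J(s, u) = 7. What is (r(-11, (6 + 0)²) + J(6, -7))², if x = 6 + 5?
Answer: 99856/2209 ≈ 45.204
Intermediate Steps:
x = 11
r(q, t) = (-2 + q)/(11 + t) (r(q, t) = (q - 2)/(t + 11) = (-2 + q)/(11 + t))
(r(-11, (6 + 0)²) + J(6, -7))² = ((-2 - 11)/(11 + (6 + 0)²) + 7)² = (-13/(11 + 6²) + 7)² = (-13/(11 + 36) + 7)² = (-13/47 + 7)² = (316/47)² = 99856/2209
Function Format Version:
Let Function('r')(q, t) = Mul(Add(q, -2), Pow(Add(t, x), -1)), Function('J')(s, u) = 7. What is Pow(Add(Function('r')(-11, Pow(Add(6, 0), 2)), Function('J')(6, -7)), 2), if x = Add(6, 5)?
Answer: Rational(99856, 2209) ≈ 45.204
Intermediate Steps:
x = 11
Function('r')(q, t) = Mul(Pow(Add(11, t), -1), Add(-2, q)) (Function('r')(q, t) = Mul(Add(q, -2), Pow(Add(t, 11), -1)) = Mul(Add(-2, q), Pow(Add(11, t), -1)) = Mul(Pow(Add(11, t), -1), Add(-2, q)))
Pow(Add(Function('r')(-11, Pow(Add(6, 0), 2)), Function('J')(6, -7)), 2) = Pow(Add(Mul(Pow(Add(11, Pow(Add(6, 0), 2)), -1), Add(-2, -11)), 7), 2) = Pow(Add(Mul(Pow(Add(11, Pow(6, 2)), -1), -13), 7), 2) = Pow(Add(Mul(Pow(Add(11, 36), -1), -13), 7), 2) = Pow(Add(Mul(Pow(47, -1), -13), 7), 2) = Pow(Add(Mul(Rational(1, 47), -13), 7), 2) = Pow(Add(Rational(-13, 47), 7), 2) = Pow(Rational(316, 47), 2) = Rational(99856, 2209)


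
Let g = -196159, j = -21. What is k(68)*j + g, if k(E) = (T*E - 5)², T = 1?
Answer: -279508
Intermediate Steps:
k(E) = (-5 + E)² (k(E) = (1*E - 5)² = (E - 5)² = (-5 + E)²)
k(68)*j + g = (-5 + 68)²*(-21) - 196159 = 63²*(-21) - 196159 = 3969*(-21) - 196159 = -83349 - 196159 = -279508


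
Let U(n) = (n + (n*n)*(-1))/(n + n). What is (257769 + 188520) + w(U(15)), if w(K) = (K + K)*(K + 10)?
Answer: 446247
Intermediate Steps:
U(n) = (n - n²)/(2*n) (U(n) = (n + n²*(-1))/((2*n)) = (n - n²)*(1/(2*n)) = (n - n²)/(2*n))
w(K) = 2*K*(10 + K) (w(K) = (2*K)*(10 + K) = 2*K*(10 + K))
(257769 + 188520) + w(U(15)) = (257769 + 188520) + 2*(½ - ½*15)*(10 + (½ - ½*15)) = 446289 + 2*(½ - 15/2)*(10 + (½ - 15/2)) = 446289 + 2*(-7)*(10 - 7) = 446289 + 2*(-7)*3 = 446289 - 42 = 446247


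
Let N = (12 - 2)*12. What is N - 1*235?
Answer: -115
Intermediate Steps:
N = 120 (N = 10*12 = 120)
N - 1*235 = 120 - 1*235 = 120 - 235 = -115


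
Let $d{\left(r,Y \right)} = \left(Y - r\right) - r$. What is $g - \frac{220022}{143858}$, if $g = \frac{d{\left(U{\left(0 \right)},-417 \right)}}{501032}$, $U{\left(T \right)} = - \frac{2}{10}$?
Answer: $- \frac{25067725897}{16381241240} \approx -1.5303$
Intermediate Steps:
$U{\left(T \right)} = - \frac{1}{5}$ ($U{\left(T \right)} = \left(-2\right) \frac{1}{10} = - \frac{1}{5}$)
$d{\left(r,Y \right)} = Y - 2 r$
$g = - \frac{2083}{2505160}$ ($g = \frac{-417 - - \frac{2}{5}}{501032} = \left(-417 + \frac{2}{5}\right) \frac{1}{501032} = \left(- \frac{2083}{5}\right) \frac{1}{501032} = - \frac{2083}{2505160} \approx -0.00083148$)
$g - \frac{220022}{143858} = - \frac{2083}{2505160} - \frac{220022}{143858} = - \frac{2083}{2505160} - \frac{10001}{6539} = - \frac{25067725897}{16381241240}$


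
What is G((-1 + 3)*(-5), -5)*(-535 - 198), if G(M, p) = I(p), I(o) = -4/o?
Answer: -2932/5 ≈ -586.40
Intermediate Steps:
G(M, p) = -4/p
G((-1 + 3)*(-5), -5)*(-535 - 198) = (-4/(-5))*(-535 - 198) = -4*(-⅕)*(-733) = (⅘)*(-733) = -2932/5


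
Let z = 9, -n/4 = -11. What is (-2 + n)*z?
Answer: 378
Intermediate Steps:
n = 44 (n = -4*(-11) = 44)
(-2 + n)*z = (-2 + 44)*9 = 42*9 = 378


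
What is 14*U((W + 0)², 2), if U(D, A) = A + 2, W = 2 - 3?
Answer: 56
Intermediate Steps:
W = -1
U(D, A) = 2 + A
14*U((W + 0)², 2) = 14*(2 + 2) = 14*4 = 56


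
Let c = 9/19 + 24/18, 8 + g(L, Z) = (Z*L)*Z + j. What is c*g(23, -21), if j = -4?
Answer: 347831/19 ≈ 18307.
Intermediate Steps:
g(L, Z) = -12 + L*Z² (g(L, Z) = -8 + ((Z*L)*Z - 4) = -8 + ((L*Z)*Z - 4) = -8 + (L*Z² - 4) = -8 + (-4 + L*Z²) = -12 + L*Z²)
c = 103/57 (c = 9*(1/19) + 24*(1/18) = 9/19 + 4/3 = 103/57 ≈ 1.8070)
c*g(23, -21) = 103*(-12 + 23*(-21)²)/57 = 103*(-12 + 23*441)/57 = 103*(-12 + 10143)/57 = (103/57)*10131 = 347831/19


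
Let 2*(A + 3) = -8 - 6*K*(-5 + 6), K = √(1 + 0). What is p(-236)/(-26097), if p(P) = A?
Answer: 10/26097 ≈ 0.00038319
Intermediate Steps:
K = 1 (K = √1 = 1)
A = -10 (A = -3 + (-8 - 6*(-5 + 6))/2 = -3 + (-8 - 6)/2 = -3 + (½)*(-14) = -3 - 7 = -10)
p(P) = -10
p(-236)/(-26097) = -10/(-26097) = -10*(-1/26097) = 10/26097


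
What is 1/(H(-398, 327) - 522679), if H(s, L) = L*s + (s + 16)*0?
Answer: -1/652825 ≈ -1.5318e-6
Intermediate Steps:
H(s, L) = L*s (H(s, L) = L*s + (16 + s)*0 = L*s + 0 = L*s)
1/(H(-398, 327) - 522679) = 1/(327*(-398) - 522679) = 1/(-130146 - 522679) = 1/(-652825) = -1/652825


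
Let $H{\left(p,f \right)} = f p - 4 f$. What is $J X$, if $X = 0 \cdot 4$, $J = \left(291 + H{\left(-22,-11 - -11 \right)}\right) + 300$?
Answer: $0$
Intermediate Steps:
$H{\left(p,f \right)} = - 4 f + f p$
$J = 591$ ($J = \left(291 + \left(-11 - -11\right) \left(-4 - 22\right)\right) + 300 = \left(291 + \left(-11 + 11\right) \left(-26\right)\right) + 300 = \left(291 + 0 \left(-26\right)\right) + 300 = \left(291 + 0\right) + 300 = 291 + 300 = 591$)
$X = 0$
$J X = 591 \cdot 0 = 0$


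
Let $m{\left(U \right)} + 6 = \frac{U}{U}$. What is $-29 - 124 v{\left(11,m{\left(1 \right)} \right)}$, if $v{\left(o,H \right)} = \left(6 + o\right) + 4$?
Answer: $-2633$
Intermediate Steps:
$m{\left(U \right)} = -5$ ($m{\left(U \right)} = -6 + \frac{U}{U} = -6 + 1 = -5$)
$v{\left(o,H \right)} = 10 + o$
$-29 - 124 v{\left(11,m{\left(1 \right)} \right)} = -29 - 124 \left(10 + 11\right) = -29 - 2604 = -2633$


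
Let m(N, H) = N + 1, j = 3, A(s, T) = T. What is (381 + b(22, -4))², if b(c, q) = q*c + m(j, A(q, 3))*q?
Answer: 76729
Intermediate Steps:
m(N, H) = 1 + N
b(c, q) = 4*q + c*q (b(c, q) = q*c + (1 + 3)*q = c*q + 4*q = 4*q + c*q)
(381 + b(22, -4))² = (381 - 4*(4 + 22))² = (381 - 4*26)² = (381 - 104)² = 277² = 76729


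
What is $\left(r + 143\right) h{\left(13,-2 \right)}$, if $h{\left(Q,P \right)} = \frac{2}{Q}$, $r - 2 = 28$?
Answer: $\frac{346}{13} \approx 26.615$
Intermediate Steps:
$r = 30$ ($r = 2 + 28 = 30$)
$\left(r + 143\right) h{\left(13,-2 \right)} = \left(30 + 143\right) \frac{2}{13} = 173 \cdot 2 \cdot \frac{1}{13} = 173 \cdot \frac{2}{13} = \frac{346}{13}$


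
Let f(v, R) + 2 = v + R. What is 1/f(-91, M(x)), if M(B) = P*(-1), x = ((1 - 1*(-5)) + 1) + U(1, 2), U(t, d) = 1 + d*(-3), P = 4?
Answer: -1/97 ≈ -0.010309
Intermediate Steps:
U(t, d) = 1 - 3*d
x = 2 (x = ((1 - 1*(-5)) + 1) + (1 - 3*2) = ((1 + 5) + 1) + (1 - 6) = (6 + 1) - 5 = 7 - 5 = 2)
M(B) = -4 (M(B) = 4*(-1) = -4)
f(v, R) = -2 + R + v (f(v, R) = -2 + (v + R) = -2 + (R + v) = -2 + R + v)
1/f(-91, M(x)) = 1/(-2 - 4 - 91) = 1/(-97) = -1/97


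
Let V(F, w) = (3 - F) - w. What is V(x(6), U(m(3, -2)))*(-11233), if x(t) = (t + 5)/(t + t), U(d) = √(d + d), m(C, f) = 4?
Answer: -280825/12 + 22466*√2 ≈ 8369.6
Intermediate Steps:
U(d) = √2*√d (U(d) = √(2*d) = √2*√d)
x(t) = (5 + t)/(2*t) (x(t) = (5 + t)/((2*t)) = (5 + t)*(1/(2*t)) = (5 + t)/(2*t))
V(F, w) = 3 - F - w
V(x(6), U(m(3, -2)))*(-11233) = (3 - (5 + 6)/(2*6) - √2*√4)*(-11233) = (3 - 11/(2*6) - √2*2)*(-11233) = (3 - 1*11/12 - 2*√2)*(-11233) = (3 - 11/12 - 2*√2)*(-11233) = (25/12 - 2*√2)*(-11233) = -280825/12 + 22466*√2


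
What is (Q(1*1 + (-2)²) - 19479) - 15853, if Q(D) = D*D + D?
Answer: -35302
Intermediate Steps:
Q(D) = D + D² (Q(D) = D² + D = D + D²)
(Q(1*1 + (-2)²) - 19479) - 15853 = ((1*1 + (-2)²)*(1 + (1*1 + (-2)²)) - 19479) - 15853 = ((1 + 4)*(1 + (1 + 4)) - 19479) - 15853 = (5*(1 + 5) - 19479) - 15853 = (5*6 - 19479) - 15853 = (30 - 19479) - 15853 = -19449 - 15853 = -35302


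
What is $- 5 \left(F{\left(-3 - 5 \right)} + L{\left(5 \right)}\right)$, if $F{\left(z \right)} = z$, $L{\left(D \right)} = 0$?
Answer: $40$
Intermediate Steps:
$- 5 \left(F{\left(-3 - 5 \right)} + L{\left(5 \right)}\right) = - 5 \left(\left(-3 - 5\right) + 0\right) = - 5 \left(-8 + 0\right) = \left(-5\right) \left(-8\right) = 40$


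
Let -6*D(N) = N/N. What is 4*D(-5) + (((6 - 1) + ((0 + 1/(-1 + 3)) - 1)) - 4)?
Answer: -1/6 ≈ -0.16667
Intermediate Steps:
D(N) = -1/6 (D(N) = -N/(6*N) = -1/6*1 = -1/6)
4*D(-5) + (((6 - 1) + ((0 + 1/(-1 + 3)) - 1)) - 4) = 4*(-1/6) + (((6 - 1) + ((0 + 1/(-1 + 3)) - 1)) - 4) = -2/3 + ((5 + ((0 + 1/2) - 1)) - 4) = -2/3 + ((5 + (1/2 - 1)) - 4) = -2/3 + ((5 - 1/2) - 4) = -2/3 + (9/2 - 4) = -2/3 + 1/2 = -1/6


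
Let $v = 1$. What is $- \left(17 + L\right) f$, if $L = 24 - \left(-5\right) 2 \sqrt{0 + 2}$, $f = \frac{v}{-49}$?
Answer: $\frac{41}{49} + \frac{10 \sqrt{2}}{49} \approx 1.1253$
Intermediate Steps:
$f = - \frac{1}{49}$ ($f = 1 \frac{1}{-49} = 1 \left(- \frac{1}{49}\right) = - \frac{1}{49} \approx -0.020408$)
$L = 24 + 10 \sqrt{2}$ ($L = 24 - - 10 \sqrt{2} = 24 + 10 \sqrt{2} \approx 38.142$)
$- \left(17 + L\right) f = - \frac{\left(17 + \left(24 + 10 \sqrt{2}\right)\right) \left(-1\right)}{49} = - \frac{\left(41 + 10 \sqrt{2}\right) \left(-1\right)}{49} = - (- \frac{41}{49} - \frac{10 \sqrt{2}}{49}) = \frac{41}{49} + \frac{10 \sqrt{2}}{49}$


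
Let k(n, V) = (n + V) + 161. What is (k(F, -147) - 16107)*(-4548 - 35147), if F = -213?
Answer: 647266670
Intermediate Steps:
k(n, V) = 161 + V + n (k(n, V) = (V + n) + 161 = 161 + V + n)
(k(F, -147) - 16107)*(-4548 - 35147) = ((161 - 147 - 213) - 16107)*(-4548 - 35147) = (-199 - 16107)*(-39695) = -16306*(-39695) = 647266670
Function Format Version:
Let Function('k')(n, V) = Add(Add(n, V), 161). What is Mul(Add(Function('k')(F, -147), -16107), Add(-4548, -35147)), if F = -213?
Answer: 647266670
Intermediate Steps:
Function('k')(n, V) = Add(161, V, n) (Function('k')(n, V) = Add(Add(V, n), 161) = Add(161, V, n))
Mul(Add(Function('k')(F, -147), -16107), Add(-4548, -35147)) = Mul(Add(Add(161, -147, -213), -16107), Add(-4548, -35147)) = Mul(Add(-199, -16107), -39695) = Mul(-16306, -39695) = 647266670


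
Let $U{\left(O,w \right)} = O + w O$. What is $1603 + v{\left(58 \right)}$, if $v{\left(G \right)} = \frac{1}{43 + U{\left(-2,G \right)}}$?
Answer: $\frac{120224}{75} \approx 1603.0$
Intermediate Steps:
$U{\left(O,w \right)} = O + O w$
$v{\left(G \right)} = \frac{1}{41 - 2 G}$ ($v{\left(G \right)} = \frac{1}{43 - 2 \left(1 + G\right)} = \frac{1}{43 - \left(2 + 2 G\right)} = \frac{1}{41 - 2 G}$)
$1603 + v{\left(58 \right)} = 1603 - \frac{1}{-41 + 2 \cdot 58} = 1603 - \frac{1}{-41 + 116} = 1603 - \frac{1}{75} = \frac{120224}{75}$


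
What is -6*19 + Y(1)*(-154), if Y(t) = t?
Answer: -268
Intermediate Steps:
-6*19 + Y(1)*(-154) = -6*19 + 1*(-154) = -114 - 154 = -268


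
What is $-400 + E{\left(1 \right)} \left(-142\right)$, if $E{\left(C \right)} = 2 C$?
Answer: $-684$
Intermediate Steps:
$-400 + E{\left(1 \right)} \left(-142\right) = -400 + 2 \cdot 1 \left(-142\right) = -400 + 2 \left(-142\right) = -400 - 284 = -684$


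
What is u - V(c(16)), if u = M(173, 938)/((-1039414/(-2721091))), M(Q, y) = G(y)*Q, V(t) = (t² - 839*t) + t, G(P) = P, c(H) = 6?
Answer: 223375537811/519707 ≈ 4.2981e+5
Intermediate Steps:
V(t) = t² - 838*t
M(Q, y) = Q*y (M(Q, y) = y*Q = Q*y)
u = 220781160467/519707 (u = (173*938)/((-1039414/(-2721091))) = 162274/((-1039414*(-1/2721091))) = 162274/(1039414/2721091) = 162274*(2721091/1039414) = 220781160467/519707 ≈ 4.2482e+5)
u - V(c(16)) = 220781160467/519707 - 6*(-838 + 6) = 220781160467/519707 - 6*(-832) = 220781160467/519707 - 1*(-4992) = 220781160467/519707 + 4992 = 223375537811/519707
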